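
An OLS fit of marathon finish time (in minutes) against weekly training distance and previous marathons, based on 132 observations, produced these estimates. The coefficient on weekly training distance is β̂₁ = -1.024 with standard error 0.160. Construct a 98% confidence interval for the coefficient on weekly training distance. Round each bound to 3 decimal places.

df = n − k − 1 = 132 − 2 − 1 = 129.
t* = t_{0.01, 129} = 2.355602.
Margin = t* × SE = 2.355602 × 0.160 = 0.37690.
CI: -1.024 ± 0.37690 → (-1.401, -0.647).
With 98% confidence, each one-unit increase in weekly training distance is associated with a change of between -1.401 and -0.647 minutes in marathon finish time, holding the other predictors fixed.

(-1.401, -0.647)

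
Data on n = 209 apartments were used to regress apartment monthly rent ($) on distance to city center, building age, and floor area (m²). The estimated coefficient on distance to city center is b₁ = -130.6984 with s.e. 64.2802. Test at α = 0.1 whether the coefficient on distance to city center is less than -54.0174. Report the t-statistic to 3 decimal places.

H₀: β₁ = -54.0174 vs H₁: β₁ < -54.0174.
t = (b₁ − β₁⁰)/SE = (-130.6984 − (-54.0174)) / 64.2802 = -1.193.
df = n − k − 1 = 209 − 3 − 1 = 205.
One-sided p ≈ 0.1171, which is ≥ 0.1, so fail to reject H₀.
The data do not give significant evidence that the true slope on distance to city center is below -54.0174 $ per unit, holding the other predictors fixed.

t = -1.193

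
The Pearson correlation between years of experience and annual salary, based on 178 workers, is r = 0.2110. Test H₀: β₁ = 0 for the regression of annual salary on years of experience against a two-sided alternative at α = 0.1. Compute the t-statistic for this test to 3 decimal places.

t = 2.864

t = r·√(n − 2)/√(1 − r²) = 0.2110·√176/√0.955479 = 2.864.
df = n − 2 = 176.
Two-sided p ≈ 0.0047, which is < 0.1, so reject H₀.
There is evidence of a linear association between years of experience and annual salary.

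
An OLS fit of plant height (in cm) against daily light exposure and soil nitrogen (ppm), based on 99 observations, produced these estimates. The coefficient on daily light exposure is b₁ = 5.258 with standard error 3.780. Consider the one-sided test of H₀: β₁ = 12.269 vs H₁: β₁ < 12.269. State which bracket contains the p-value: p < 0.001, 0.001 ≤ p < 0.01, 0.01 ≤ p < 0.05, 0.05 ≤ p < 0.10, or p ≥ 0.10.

t = (5.258 − 12.269) / 3.780 = -1.855.
df = n − k − 1 = 99 − 2 − 1 = 96.
One-sided p = P(T_{96} < t) ≈ 0.0333.
So 0.01 ≤ p < 0.05.

0.01 ≤ p < 0.05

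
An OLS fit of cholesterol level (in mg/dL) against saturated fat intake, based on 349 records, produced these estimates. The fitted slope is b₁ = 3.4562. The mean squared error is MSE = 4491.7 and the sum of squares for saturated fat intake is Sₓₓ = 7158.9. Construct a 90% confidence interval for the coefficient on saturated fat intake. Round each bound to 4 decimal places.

(2.1498, 4.7626)

SE(b₁) = √(MSE/Sₓₓ) = √(4491.7/7158.9) = 0.792104.
df = n − 2 = 347.
t* = t_{0.05, 347} = 1.649257.
Margin = t* × SE = 1.649257 × 0.792104 = 1.306383.
CI: 3.4562 ± 1.306383 → (2.1498, 4.7626).
With 90% confidence, each one-unit increase in saturated fat intake is associated with a change of between 2.1498 and 4.7626 mg/dL in cholesterol level.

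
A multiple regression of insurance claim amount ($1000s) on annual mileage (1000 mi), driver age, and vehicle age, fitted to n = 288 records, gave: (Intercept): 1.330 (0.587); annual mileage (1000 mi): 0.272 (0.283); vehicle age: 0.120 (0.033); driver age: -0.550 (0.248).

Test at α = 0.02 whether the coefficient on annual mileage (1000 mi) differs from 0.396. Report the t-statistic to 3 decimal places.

Read off: b = 0.272, SE = 0.283 for annual mileage (1000 mi).
H₀: β₁ = 0.396 vs H₁: β₁ ≠ 0.396.
t = (0.272 − 0.396) / 0.283 = -0.438.
df = n − k − 1 = 288 − 3 − 1 = 284.
Two-sided p ≈ 0.6616, which is ≥ 0.02, so fail to reject H₀.
The data are consistent with a true slope of 0.396 $1000s per unit of annual mileage (1000 mi), holding the other predictors fixed.

t = -0.438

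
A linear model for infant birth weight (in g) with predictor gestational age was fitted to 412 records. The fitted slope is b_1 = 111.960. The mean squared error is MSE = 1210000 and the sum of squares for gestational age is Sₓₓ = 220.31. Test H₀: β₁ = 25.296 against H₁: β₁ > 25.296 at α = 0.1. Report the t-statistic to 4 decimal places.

t = 1.1694

SE(b_1) = √(MSE/Sₓₓ) = √(1.21e+06/220.31) = 74.1098.
t = (111.960 − 25.296) / 74.1098 = 1.1694.
df = n − 2 = 410.
One-sided p ≈ 0.1215, which is ≥ 0.1, so fail to reject H₀.
The data do not give significant evidence that the true slope on gestational age exceeds 25.296 g per unit.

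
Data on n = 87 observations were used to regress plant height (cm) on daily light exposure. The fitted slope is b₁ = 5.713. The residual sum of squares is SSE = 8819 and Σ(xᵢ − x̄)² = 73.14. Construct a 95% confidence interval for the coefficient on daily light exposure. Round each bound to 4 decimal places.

(3.3449, 8.0811)

MSE = SSE/(n − 2) = 8819/85 = 103.753.
SE(b₁) = √(MSE/Sₓₓ) = √(103.753/73.14) = 1.19103.
df = n − 2 = 85.
t* = t_{0.025, 85} = 1.988268.
Margin = t* × SE = 1.988268 × 1.19103 = 2.368087.
CI: 5.713 ± 2.368087 → (3.3449, 8.0811).
With 95% confidence, each one-unit increase in daily light exposure is associated with a change of between 3.3449 and 8.0811 cm in plant height.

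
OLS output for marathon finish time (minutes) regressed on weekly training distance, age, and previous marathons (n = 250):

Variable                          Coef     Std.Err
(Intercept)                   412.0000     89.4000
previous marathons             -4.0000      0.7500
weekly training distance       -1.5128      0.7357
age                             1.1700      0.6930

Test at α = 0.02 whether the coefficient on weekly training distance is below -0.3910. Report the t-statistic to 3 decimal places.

t = -1.525

Read off: b = -1.5128, SE = 0.7357 for weekly training distance.
H₀: β₁ = -0.3910 vs H₁: β₁ < -0.3910.
t = (-1.5128 − (-0.3910)) / 0.7357 = -1.525.
df = n − k − 1 = 250 − 3 − 1 = 246.
One-sided p ≈ 0.0643, which is ≥ 0.02, so fail to reject H₀.
The data do not give significant evidence that the true slope on weekly training distance is below -0.3910 minutes per unit, holding the other predictors fixed.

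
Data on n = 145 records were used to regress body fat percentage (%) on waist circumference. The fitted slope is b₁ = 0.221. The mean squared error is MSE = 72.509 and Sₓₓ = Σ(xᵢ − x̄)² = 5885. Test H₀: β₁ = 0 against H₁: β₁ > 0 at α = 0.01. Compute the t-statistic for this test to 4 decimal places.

t = 1.9910

SE(b₁) = √(MSE/Sₓₓ) = √(72.509/5885) = 0.111.
t = 0.221 / 0.111 = 1.9910.
df = n − 2 = 143.
One-sided p ≈ 0.0242, which is ≥ 0.01, so fail to reject H₀.
The data do not give significant evidence that the true slope on waist circumference is positive.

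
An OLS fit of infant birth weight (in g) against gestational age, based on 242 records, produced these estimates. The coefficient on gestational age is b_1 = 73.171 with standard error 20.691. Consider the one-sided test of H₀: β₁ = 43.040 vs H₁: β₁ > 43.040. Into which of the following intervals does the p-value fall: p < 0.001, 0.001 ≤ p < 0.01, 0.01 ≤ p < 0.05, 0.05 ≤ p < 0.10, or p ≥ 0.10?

t = (73.171 − 43.040) / 20.691 = 1.456.
df = n − 2 = 242 − 2 = 240.
One-sided p = P(T_{240} > t) ≈ 0.0733.
So 0.05 ≤ p < 0.10.

0.05 ≤ p < 0.10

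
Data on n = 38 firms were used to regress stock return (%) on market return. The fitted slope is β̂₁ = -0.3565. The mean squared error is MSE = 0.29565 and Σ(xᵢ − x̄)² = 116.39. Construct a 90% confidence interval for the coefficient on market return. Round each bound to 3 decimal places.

(-0.442, -0.271)

SE(β̂₁) = √(MSE/Sₓₓ) = √(0.29565/116.39) = 0.0504001.
df = n − 2 = 36.
t* = t_{0.05, 36} = 1.688298.
Margin = t* × SE = 1.688298 × 0.0504001 = 0.08509.
CI: -0.3565 ± 0.08509 → (-0.442, -0.271).
With 90% confidence, each one-unit increase in market return is associated with a change of between -0.442 and -0.271 % in stock return.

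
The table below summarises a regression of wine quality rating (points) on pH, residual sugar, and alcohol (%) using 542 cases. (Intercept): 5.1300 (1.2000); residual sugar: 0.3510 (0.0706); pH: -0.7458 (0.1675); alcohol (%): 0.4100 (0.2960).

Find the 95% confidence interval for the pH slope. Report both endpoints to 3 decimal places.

Read off: b = -0.7458, SE = 0.1675 for pH.
df = n − k − 1 = 542 − 3 − 1 = 538.
t* = t_{0.025, 538} = 1.964383.
Margin = t* × SE = 1.964383 × 0.1675 = 0.32903.
CI: -0.7458 ± 0.32903 → (-1.075, -0.417).

(-1.075, -0.417)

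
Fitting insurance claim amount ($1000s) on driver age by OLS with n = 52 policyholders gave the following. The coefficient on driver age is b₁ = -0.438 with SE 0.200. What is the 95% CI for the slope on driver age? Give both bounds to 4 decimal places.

df = n − 2 = 52 − 2 = 50.
t* = t_{0.025, 50} = 2.008559.
Margin = t* × SE = 2.008559 × 0.200 = 0.401712.
CI: -0.438 ± 0.401712 → (-0.8397, -0.0363).
With 95% confidence, each one-unit increase in driver age is associated with a change of between -0.8397 and -0.0363 $1000s in insurance claim amount.

(-0.8397, -0.0363)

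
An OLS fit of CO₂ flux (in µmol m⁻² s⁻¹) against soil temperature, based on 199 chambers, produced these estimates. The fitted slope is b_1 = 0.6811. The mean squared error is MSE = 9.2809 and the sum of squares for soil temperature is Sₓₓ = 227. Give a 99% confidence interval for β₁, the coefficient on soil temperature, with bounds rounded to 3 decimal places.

SE(b_1) = √(MSE/Sₓₓ) = √(9.2809/227) = 0.2022.
df = n − 2 = 197.
t* = t_{0.005, 197} = 2.601016.
Margin = t* × SE = 2.601016 × 0.2022 = 0.52593.
CI: 0.6811 ± 0.52593 → (0.155, 1.207).
With 99% confidence, each one-unit increase in soil temperature is associated with a change of between 0.155 and 1.207 µmol m⁻² s⁻¹ in CO₂ flux.

(0.155, 1.207)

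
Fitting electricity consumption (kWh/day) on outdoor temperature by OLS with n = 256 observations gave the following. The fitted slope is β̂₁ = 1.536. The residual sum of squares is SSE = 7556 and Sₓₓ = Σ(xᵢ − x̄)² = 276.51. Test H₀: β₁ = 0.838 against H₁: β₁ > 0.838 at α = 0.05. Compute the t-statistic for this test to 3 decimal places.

t = 2.128

MSE = SSE/(n − 2) = 7556/254 = 29.748.
SE(β̂₁) = √(MSE/Sₓₓ) = √(29.748/276.51) = 0.328.
t = (1.536 − 0.838) / 0.328 = 2.128.
df = n − 2 = 254.
One-sided p ≈ 0.0171, which is < 0.05, so reject H₀.
There is evidence that the true slope on outdoor temperature exceeds 0.838 kWh/day per unit.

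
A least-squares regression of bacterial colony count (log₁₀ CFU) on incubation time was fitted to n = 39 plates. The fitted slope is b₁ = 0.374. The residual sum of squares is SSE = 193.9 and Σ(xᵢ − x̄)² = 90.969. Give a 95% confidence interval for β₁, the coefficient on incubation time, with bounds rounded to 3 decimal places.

MSE = SSE/(n − 2) = 193.9/37 = 5.24054.
SE(b₁) = √(MSE/Sₓₓ) = √(5.24054/90.969) = 0.240017.
df = n − 2 = 37.
t* = t_{0.025, 37} = 2.026192.
Margin = t* × SE = 2.026192 × 0.240017 = 0.48632.
CI: 0.374 ± 0.48632 → (-0.112, 0.860).
With 95% confidence, each one-unit increase in incubation time is associated with a change of between -0.112 and 0.860 log₁₀ CFU in bacterial colony count.

(-0.112, 0.860)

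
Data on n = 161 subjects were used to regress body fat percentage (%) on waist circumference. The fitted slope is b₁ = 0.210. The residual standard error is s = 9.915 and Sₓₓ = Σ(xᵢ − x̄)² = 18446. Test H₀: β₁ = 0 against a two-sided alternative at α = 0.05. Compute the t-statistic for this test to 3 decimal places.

SE(b₁) = s/√Sₓₓ = 9.915/√18446 = 0.0730032.
t = 0.210 / 0.0730032 = 2.877.
df = n − 2 = 159.
Two-sided p ≈ 0.0046, which is < 0.05, so reject H₀.
There is evidence that waist circumference is associated with body fat percentage.

t = 2.877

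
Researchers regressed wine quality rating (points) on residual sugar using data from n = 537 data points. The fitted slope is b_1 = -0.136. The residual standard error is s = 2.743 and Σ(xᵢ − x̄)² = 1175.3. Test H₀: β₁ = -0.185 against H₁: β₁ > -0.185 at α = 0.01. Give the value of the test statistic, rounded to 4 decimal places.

SE(b_1) = s/√Sₓₓ = 2.743/√1175.3 = 0.0800113.
t = (-0.136 − (-0.185)) / 0.0800113 = 0.6124.
df = n − 2 = 535.
One-sided p ≈ 0.2703, which is ≥ 0.01, so fail to reject H₀.
The data do not give significant evidence that the true slope on residual sugar exceeds -0.185 points per unit.

t = 0.6124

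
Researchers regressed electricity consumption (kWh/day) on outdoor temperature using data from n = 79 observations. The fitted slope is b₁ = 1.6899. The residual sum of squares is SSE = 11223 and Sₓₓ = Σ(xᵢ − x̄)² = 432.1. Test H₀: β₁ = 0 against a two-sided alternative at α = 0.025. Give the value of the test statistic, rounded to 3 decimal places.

MSE = SSE/(n − 2) = 11223/77 = 145.753.
SE(b₁) = √(MSE/Sₓₓ) = √(145.753/432.1) = 0.580787.
t = 1.6899 / 0.580787 = 2.910.
df = n − 2 = 77.
Two-sided p ≈ 0.0047, which is < 0.025, so reject H₀.
There is evidence that outdoor temperature is associated with electricity consumption.

t = 2.910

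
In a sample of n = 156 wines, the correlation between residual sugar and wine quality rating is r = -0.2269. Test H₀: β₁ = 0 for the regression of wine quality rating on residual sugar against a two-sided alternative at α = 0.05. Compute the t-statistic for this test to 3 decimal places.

t = -2.891

t = r·√(n − 2)/√(1 − r²) = -0.2269·√154/√0.948516 = -2.891.
df = n − 2 = 154.
Two-sided p ≈ 0.0044, which is < 0.05, so reject H₀.
There is evidence of a linear association between residual sugar and wine quality rating.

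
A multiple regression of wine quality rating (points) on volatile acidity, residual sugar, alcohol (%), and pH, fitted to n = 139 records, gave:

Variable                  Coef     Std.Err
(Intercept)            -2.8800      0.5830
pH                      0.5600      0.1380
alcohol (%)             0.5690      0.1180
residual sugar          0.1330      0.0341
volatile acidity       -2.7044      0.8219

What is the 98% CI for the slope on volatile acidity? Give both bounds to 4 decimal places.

(-4.6396, -0.7692)

Read off: b = -2.7044, SE = 0.8219 for volatile acidity.
df = n − k − 1 = 139 − 4 − 1 = 134.
t* = t_{0.01, 134} = 2.354498.
Margin = t* × SE = 2.354498 × 0.8219 = 1.935162.
CI: -2.7044 ± 1.935162 → (-4.6396, -0.7692).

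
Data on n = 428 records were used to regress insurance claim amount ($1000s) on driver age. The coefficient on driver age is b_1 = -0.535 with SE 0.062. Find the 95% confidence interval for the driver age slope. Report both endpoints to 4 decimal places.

df = n − 2 = 428 − 2 = 426.
t* = t_{0.025, 426} = 1.965548.
Margin = t* × SE = 1.965548 × 0.062 = 0.121864.
CI: -0.535 ± 0.121864 → (-0.6569, -0.4131).
With 95% confidence, each one-unit increase in driver age is associated with a change of between -0.6569 and -0.4131 $1000s in insurance claim amount.

(-0.6569, -0.4131)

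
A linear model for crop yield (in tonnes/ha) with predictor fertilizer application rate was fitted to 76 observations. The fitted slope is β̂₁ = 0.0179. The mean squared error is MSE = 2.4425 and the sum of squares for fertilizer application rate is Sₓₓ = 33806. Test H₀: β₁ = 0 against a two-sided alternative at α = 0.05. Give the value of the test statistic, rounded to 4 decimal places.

t = 2.1059

SE(β̂₁) = √(MSE/Sₓₓ) = √(2.4425/33806) = 0.00850003.
t = 0.0179 / 0.00850003 = 2.1059.
df = n − 2 = 74.
Two-sided p ≈ 0.0386, which is < 0.05, so reject H₀.
There is evidence that fertilizer application rate is associated with crop yield.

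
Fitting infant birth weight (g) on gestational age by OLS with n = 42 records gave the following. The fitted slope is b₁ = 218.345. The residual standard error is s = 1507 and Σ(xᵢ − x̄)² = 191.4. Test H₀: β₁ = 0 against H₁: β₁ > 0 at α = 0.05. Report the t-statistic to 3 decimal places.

SE(b₁) = s/√Sₓₓ = 1507/√191.4 = 108.929.
t = 218.345 / 108.929 = 2.004.
df = n − 2 = 40.
One-sided p ≈ 0.0259, which is < 0.05, so reject H₀.
There is evidence that the true slope on gestational age is positive.

t = 2.004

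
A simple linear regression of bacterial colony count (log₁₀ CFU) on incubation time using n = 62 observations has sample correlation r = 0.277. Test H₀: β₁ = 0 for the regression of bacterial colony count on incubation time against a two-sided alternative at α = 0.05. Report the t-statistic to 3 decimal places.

t = 2.233

t = r·√(n − 2)/√(1 − r²) = 0.277·√60/√0.923271 = 2.233.
df = n − 2 = 60.
Two-sided p ≈ 0.0293, which is < 0.05, so reject H₀.
There is evidence of a linear association between incubation time and bacterial colony count.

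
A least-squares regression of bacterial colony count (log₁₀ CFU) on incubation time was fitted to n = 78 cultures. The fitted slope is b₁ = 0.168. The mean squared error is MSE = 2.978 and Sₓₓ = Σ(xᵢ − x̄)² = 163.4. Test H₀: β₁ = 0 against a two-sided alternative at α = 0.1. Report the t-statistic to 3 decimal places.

t = 1.244

SE(b₁) = √(MSE/Sₓₓ) = √(2.978/163.4) = 0.135001.
t = 0.168 / 0.135001 = 1.244.
df = n − 2 = 76.
Two-sided p ≈ 0.2172, which is ≥ 0.1, so fail to reject H₀.
The data do not give significant evidence of an association between incubation time and bacterial colony count.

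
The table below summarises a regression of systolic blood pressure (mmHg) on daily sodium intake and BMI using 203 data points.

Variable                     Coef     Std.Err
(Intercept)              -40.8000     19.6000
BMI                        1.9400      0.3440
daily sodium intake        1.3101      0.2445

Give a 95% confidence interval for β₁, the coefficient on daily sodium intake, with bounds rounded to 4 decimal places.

Read off: b = 1.3101, SE = 0.2445 for daily sodium intake.
df = n − k − 1 = 203 − 2 − 1 = 200.
t* = t_{0.025, 200} = 1.971896.
Margin = t* × SE = 1.971896 × 0.2445 = 0.482129.
CI: 1.3101 ± 0.482129 → (0.8280, 1.7922).

(0.8280, 1.7922)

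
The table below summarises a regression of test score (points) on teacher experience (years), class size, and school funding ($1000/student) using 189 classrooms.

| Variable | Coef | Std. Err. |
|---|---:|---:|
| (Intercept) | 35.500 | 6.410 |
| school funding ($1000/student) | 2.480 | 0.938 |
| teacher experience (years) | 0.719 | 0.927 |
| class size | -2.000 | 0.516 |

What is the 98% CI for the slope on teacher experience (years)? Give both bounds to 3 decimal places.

(-1.456, 2.894)

Read off: b = 0.719, SE = 0.927 for teacher experience (years).
df = n − k − 1 = 189 − 3 − 1 = 185.
t* = t_{0.01, 185} = 2.346673.
Margin = t* × SE = 2.346673 × 0.927 = 2.17537.
CI: 0.719 ± 2.17537 → (-1.456, 2.894).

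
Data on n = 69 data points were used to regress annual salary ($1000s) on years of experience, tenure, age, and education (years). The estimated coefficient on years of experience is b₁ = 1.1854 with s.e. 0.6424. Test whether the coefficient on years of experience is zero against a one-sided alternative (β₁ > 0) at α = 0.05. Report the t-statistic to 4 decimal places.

H₀: β₁ = 0 vs H₁: β₁ > 0.
t = (b₁ − β₁⁰)/SE = 1.1854 / 0.6424 = 1.8453.
df = n − k − 1 = 69 − 4 − 1 = 64.
One-sided p ≈ 0.0348, which is < 0.05, so reject H₀.
There is evidence that the true slope on years of experience is positive, holding the other predictors fixed.

t = 1.8453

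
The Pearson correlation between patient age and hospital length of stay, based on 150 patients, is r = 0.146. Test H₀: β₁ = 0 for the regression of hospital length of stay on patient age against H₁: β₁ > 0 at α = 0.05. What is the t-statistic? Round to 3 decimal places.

t = 1.795

t = r·√(n − 2)/√(1 − r²) = 0.146·√148/√0.978684 = 1.795.
df = n − 2 = 148.
One-sided p ≈ 0.0373, which is < 0.05, so reject H₀.
There is evidence of a linear association between patient age and hospital length of stay.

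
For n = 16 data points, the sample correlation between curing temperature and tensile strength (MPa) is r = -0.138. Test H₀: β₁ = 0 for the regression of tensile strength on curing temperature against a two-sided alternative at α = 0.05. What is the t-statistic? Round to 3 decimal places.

t = r·√(n − 2)/√(1 − r²) = -0.138·√14/√0.980956 = -0.521.
df = n − 2 = 14.
Two-sided p ≈ 0.6103, which is ≥ 0.05, so fail to reject H₀.
The data do not give significant evidence of a linear association between curing temperature and tensile strength.

t = -0.521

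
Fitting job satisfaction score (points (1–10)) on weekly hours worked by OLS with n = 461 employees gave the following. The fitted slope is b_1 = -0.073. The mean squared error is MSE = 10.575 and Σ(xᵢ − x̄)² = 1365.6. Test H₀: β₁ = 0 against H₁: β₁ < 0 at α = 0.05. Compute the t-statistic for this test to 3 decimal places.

t = -0.830

SE(b_1) = √(MSE/Sₓₓ) = √(10.575/1365.6) = 0.0879991.
t = -0.073 / 0.0879991 = -0.830.
df = n − 2 = 459.
One-sided p ≈ 0.2036, which is ≥ 0.05, so fail to reject H₀.
The data do not give significant evidence that the true slope on weekly hours worked is negative.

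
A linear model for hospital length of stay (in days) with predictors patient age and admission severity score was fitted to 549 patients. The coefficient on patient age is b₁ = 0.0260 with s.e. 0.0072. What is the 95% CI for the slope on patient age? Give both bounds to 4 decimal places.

(0.0119, 0.0401)

df = n − k − 1 = 549 − 2 − 1 = 546.
t* = t_{0.025, 546} = 1.964318.
Margin = t* × SE = 1.964318 × 0.0072 = 0.014143.
CI: 0.0260 ± 0.014143 → (0.0119, 0.0401).
With 95% confidence, each one-unit increase in patient age is associated with a change of between 0.0119 and 0.0401 days in hospital length of stay, holding the other predictors fixed.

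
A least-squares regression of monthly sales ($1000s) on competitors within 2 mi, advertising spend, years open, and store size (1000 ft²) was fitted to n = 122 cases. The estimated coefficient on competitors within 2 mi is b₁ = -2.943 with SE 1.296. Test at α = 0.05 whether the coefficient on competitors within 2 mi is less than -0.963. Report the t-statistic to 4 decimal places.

H₀: β₁ = -0.963 vs H₁: β₁ < -0.963.
t = (b₁ − β₁⁰)/SE = (-2.943 − (-0.963)) / 1.296 = -1.5278.
df = n − k − 1 = 122 − 4 − 1 = 117.
One-sided p ≈ 0.0646, which is ≥ 0.05, so fail to reject H₀.
The data do not give significant evidence that the true slope on competitors within 2 mi is below -0.963 $1000s per unit, holding the other predictors fixed.

t = -1.5278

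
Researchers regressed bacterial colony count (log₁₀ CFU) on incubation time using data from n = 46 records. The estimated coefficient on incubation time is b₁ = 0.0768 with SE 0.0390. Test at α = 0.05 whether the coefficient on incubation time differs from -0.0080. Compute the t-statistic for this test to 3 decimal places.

t = 2.174

H₀: β₁ = -0.0080 vs H₁: β₁ ≠ -0.0080.
t = (b₁ − β₁⁰)/SE = (0.0768 − (-0.0080)) / 0.0390 = 2.174.
df = n − 2 = 46 − 2 = 44.
Two-sided p ≈ 0.0351, which is < 0.05, so reject H₀.
There is evidence that the true slope on incubation time differs from -0.0080 log₁₀ CFU per unit.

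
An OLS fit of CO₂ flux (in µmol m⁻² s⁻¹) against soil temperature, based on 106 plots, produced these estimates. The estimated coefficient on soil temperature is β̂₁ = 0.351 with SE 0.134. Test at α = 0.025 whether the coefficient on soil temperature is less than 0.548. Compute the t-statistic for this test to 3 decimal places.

H₀: β₁ = 0.548 vs H₁: β₁ < 0.548.
t = (β̂₁ − β₁⁰)/SE = (0.351 − 0.548) / 0.134 = -1.470.
df = n − 2 = 106 − 2 = 104.
One-sided p ≈ 0.0723, which is ≥ 0.025, so fail to reject H₀.
The data do not give significant evidence that the true slope on soil temperature is below 0.548 µmol m⁻² s⁻¹ per unit.

t = -1.470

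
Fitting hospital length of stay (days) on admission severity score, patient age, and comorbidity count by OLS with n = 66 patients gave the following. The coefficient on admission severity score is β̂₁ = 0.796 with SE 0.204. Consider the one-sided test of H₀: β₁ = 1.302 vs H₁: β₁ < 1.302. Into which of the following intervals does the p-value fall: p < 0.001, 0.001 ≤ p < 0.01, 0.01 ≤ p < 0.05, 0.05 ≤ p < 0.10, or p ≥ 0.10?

t = (0.796 − 1.302) / 0.204 = -2.480.
df = n − k − 1 = 66 − 3 − 1 = 62.
One-sided p = P(T_{62} < t) ≈ 0.0079.
So 0.001 ≤ p < 0.01.

0.001 ≤ p < 0.01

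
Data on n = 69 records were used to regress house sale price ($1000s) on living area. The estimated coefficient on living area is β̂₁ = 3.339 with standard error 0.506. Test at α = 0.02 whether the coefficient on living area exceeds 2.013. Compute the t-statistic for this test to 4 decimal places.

t = 2.6206

H₀: β₁ = 2.013 vs H₁: β₁ > 2.013.
t = (β̂₁ − β₁⁰)/SE = (3.339 − 2.013) / 0.506 = 2.6206.
df = n − 2 = 69 − 2 = 67.
One-sided p ≈ 0.0054, which is < 0.02, so reject H₀.
There is evidence that the true slope on living area exceeds 2.013 $1000s per unit.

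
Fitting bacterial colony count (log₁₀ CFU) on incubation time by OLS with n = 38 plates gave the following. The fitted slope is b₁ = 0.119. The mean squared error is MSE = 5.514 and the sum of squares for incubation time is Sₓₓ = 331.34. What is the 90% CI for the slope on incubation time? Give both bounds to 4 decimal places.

SE(b₁) = √(MSE/Sₓₓ) = √(5.514/331.34) = 0.129002.
df = n − 2 = 36.
t* = t_{0.05, 36} = 1.688298.
Margin = t* × SE = 1.688298 × 0.129002 = 0.217794.
CI: 0.119 ± 0.217794 → (-0.0988, 0.3368).
With 90% confidence, each one-unit increase in incubation time is associated with a change of between -0.0988 and 0.3368 log₁₀ CFU in bacterial colony count.

(-0.0988, 0.3368)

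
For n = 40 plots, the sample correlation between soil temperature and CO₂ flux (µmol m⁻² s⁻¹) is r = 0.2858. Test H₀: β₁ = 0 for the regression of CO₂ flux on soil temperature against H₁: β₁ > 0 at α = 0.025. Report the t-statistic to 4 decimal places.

t = 1.8385

t = r·√(n − 2)/√(1 − r²) = 0.2858·√38/√0.918318 = 1.8385.
df = n − 2 = 38.
One-sided p ≈ 0.0369, which is ≥ 0.025, so fail to reject H₀.
The data do not give significant evidence of a linear association between soil temperature and CO₂ flux.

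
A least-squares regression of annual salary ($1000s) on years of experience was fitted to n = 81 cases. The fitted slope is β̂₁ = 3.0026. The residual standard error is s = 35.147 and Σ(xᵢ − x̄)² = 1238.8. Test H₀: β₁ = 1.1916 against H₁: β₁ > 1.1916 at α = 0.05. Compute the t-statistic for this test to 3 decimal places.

SE(β̂₁) = s/√Sₓₓ = 35.147/√1238.8 = 0.998591.
t = (3.0026 − 1.1916) / 0.998591 = 1.814.
df = n − 2 = 79.
One-sided p ≈ 0.0368, which is < 0.05, so reject H₀.
There is evidence that the true slope on years of experience exceeds 1.1916 $1000s per unit.

t = 1.814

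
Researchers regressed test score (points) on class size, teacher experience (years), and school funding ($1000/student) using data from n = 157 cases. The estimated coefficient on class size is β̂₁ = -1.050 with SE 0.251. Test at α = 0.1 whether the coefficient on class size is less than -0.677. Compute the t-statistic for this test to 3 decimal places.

H₀: β₁ = -0.677 vs H₁: β₁ < -0.677.
t = (β̂₁ − β₁⁰)/SE = (-1.050 − (-0.677)) / 0.251 = -1.486.
df = n − k − 1 = 157 − 3 − 1 = 153.
One-sided p ≈ 0.0697, which is < 0.1, so reject H₀.
There is evidence that the true slope on class size is below -0.677 points per unit, holding the other predictors fixed.

t = -1.486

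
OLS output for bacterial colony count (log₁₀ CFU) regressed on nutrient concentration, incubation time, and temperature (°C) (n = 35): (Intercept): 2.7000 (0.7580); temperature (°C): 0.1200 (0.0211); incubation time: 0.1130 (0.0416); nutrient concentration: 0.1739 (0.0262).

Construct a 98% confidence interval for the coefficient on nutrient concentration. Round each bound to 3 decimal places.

Read off: b = 0.1739, SE = 0.0262 for nutrient concentration.
df = n − k − 1 = 35 − 3 − 1 = 31.
t* = t_{0.01, 31} = 2.452824.
Margin = t* × SE = 2.452824 × 0.0262 = 0.06426.
CI: 0.1739 ± 0.06426 → (0.110, 0.238).

(0.110, 0.238)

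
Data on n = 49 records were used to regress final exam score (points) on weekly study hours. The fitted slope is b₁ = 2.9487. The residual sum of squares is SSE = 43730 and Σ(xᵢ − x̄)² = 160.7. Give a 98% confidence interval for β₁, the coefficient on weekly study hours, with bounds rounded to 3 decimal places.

(-2.846, 8.744)

MSE = SSE/(n − 2) = 43730/47 = 930.426.
SE(b₁) = √(MSE/Sₓₓ) = √(930.426/160.7) = 2.40621.
df = n − 2 = 47.
t* = t_{0.01, 47} = 2.408345.
Margin = t* × SE = 2.408345 × 2.40621 = 5.79498.
CI: 2.9487 ± 5.79498 → (-2.846, 8.744).
With 98% confidence, each one-unit increase in weekly study hours is associated with a change of between -2.846 and 8.744 points in final exam score.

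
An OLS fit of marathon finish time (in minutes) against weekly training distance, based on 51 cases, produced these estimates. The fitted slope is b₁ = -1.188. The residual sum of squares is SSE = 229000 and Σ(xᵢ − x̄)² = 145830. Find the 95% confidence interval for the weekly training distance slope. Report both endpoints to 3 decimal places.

(-1.548, -0.828)

MSE = SSE/(n − 2) = 229000/49 = 4673.47.
SE(b₁) = √(MSE/Sₓₓ) = √(4673.47/145830) = 0.179018.
df = n − 2 = 49.
t* = t_{0.025, 49} = 2.009575.
Margin = t* × SE = 2.009575 × 0.179018 = 0.35975.
CI: -1.188 ± 0.35975 → (-1.548, -0.828).
With 95% confidence, each one-unit increase in weekly training distance is associated with a change of between -1.548 and -0.828 minutes in marathon finish time.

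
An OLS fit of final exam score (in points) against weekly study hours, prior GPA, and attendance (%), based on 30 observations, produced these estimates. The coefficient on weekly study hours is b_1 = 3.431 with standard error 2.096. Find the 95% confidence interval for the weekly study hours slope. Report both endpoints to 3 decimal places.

df = n − k − 1 = 30 − 3 − 1 = 26.
t* = t_{0.025, 26} = 2.055529.
Margin = t* × SE = 2.055529 × 2.096 = 4.30839.
CI: 3.431 ± 4.30839 → (-0.877, 7.739).
With 95% confidence, each one-unit increase in weekly study hours is associated with a change of between -0.877 and 7.739 points in final exam score, holding the other predictors fixed.

(-0.877, 7.739)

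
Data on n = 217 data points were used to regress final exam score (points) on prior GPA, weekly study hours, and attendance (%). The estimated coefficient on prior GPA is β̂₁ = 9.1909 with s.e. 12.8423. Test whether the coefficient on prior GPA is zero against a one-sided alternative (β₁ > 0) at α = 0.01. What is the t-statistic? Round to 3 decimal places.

H₀: β₁ = 0 vs H₁: β₁ > 0.
t = (β̂₁ − β₁⁰)/SE = 9.1909 / 12.8423 = 0.716.
df = n − k − 1 = 217 − 3 − 1 = 213.
One-sided p ≈ 0.2375, which is ≥ 0.01, so fail to reject H₀.
The data do not give significant evidence that the true slope on prior GPA is positive, holding the other predictors fixed.

t = 0.716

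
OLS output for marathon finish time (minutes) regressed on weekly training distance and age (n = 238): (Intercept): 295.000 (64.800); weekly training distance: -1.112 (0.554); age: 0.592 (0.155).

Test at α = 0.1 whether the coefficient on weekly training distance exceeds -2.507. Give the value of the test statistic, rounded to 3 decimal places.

Read off: b = -1.112, SE = 0.554 for weekly training distance.
H₀: β₁ = -2.507 vs H₁: β₁ > -2.507.
t = (-1.112 − (-2.507)) / 0.554 = 2.518.
df = n − k − 1 = 238 − 2 − 1 = 235.
One-sided p ≈ 0.0062, which is < 0.1, so reject H₀.
There is evidence that the true slope on weekly training distance exceeds -2.507 minutes per unit, holding the other predictors fixed.

t = 2.518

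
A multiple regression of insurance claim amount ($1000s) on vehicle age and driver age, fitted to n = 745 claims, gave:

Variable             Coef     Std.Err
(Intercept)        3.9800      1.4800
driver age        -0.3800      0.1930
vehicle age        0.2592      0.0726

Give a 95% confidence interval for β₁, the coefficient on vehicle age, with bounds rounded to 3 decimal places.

(0.117, 0.402)

Read off: b = 0.2592, SE = 0.0726 for vehicle age.
df = n − k − 1 = 745 − 2 − 1 = 742.
t* = t_{0.025, 742} = 1.963166.
Margin = t* × SE = 1.963166 × 0.0726 = 0.14253.
CI: 0.2592 ± 0.14253 → (0.117, 0.402).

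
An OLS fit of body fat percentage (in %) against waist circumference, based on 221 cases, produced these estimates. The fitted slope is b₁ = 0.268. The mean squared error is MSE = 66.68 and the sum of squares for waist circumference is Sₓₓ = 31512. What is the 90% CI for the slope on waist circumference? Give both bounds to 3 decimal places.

(0.192, 0.344)

SE(b₁) = √(MSE/Sₓₓ) = √(66.68/31512) = 0.0460002.
df = n − 2 = 219.
t* = t_{0.05, 219} = 1.651841.
Margin = t* × SE = 1.651841 × 0.0460002 = 0.07599.
CI: 0.268 ± 0.07599 → (0.192, 0.344).
With 90% confidence, each one-unit increase in waist circumference is associated with a change of between 0.192 and 0.344 % in body fat percentage.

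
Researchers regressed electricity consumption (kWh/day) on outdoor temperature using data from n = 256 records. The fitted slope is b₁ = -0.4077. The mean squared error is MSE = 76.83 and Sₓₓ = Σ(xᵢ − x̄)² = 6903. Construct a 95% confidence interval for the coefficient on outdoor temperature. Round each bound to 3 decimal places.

SE(b₁) = √(MSE/Sₓₓ) = √(76.83/6903) = 0.105499.
df = n − 2 = 254.
t* = t_{0.025, 254} = 1.969348.
Margin = t* × SE = 1.969348 × 0.105499 = 0.20776.
CI: -0.4077 ± 0.20776 → (-0.615, -0.200).
With 95% confidence, each one-unit increase in outdoor temperature is associated with a change of between -0.615 and -0.200 kWh/day in electricity consumption.

(-0.615, -0.200)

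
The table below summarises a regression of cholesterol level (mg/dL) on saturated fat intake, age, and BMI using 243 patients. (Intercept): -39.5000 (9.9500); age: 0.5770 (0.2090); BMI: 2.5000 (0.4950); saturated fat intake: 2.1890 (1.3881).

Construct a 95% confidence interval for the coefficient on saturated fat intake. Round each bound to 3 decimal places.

(-0.545, 4.923)

Read off: b = 2.1890, SE = 1.3881 for saturated fat intake.
df = n − k − 1 = 243 − 3 − 1 = 239.
t* = t_{0.025, 239} = 1.969939.
Margin = t* × SE = 1.969939 × 1.3881 = 2.73447.
CI: 2.1890 ± 2.73447 → (-0.545, 4.923).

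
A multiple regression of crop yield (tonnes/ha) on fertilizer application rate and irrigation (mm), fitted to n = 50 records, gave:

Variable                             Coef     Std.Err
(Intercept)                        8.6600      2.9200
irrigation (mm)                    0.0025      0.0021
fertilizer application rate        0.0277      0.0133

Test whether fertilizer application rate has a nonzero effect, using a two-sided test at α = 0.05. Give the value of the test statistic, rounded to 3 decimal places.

Read off: b = 0.0277, SE = 0.0133 for fertilizer application rate.
H₀: β₁ = 0 vs H₁: β₁ ≠ 0.
t = 0.0277 / 0.0133 = 2.083.
df = n − k − 1 = 50 − 2 − 1 = 47.
Two-sided p ≈ 0.0427, which is < 0.05, so reject H₀.
There is evidence that fertilizer application rate is associated with crop yield, holding the other predictors fixed.

t = 2.083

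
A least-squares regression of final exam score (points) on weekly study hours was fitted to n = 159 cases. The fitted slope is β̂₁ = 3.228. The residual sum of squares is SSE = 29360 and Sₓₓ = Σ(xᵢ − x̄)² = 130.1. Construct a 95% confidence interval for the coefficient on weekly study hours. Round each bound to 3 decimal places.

MSE = SSE/(n − 2) = 29360/157 = 187.006.
SE(β̂₁) = √(MSE/Sₓₓ) = √(187.006/130.1) = 1.19892.
df = n − 2 = 157.
t* = t_{0.025, 157} = 1.975189.
Margin = t* × SE = 1.975189 × 1.19892 = 2.36809.
CI: 3.228 ± 2.36809 → (0.860, 5.596).
With 95% confidence, each one-unit increase in weekly study hours is associated with a change of between 0.860 and 5.596 points in final exam score.

(0.860, 5.596)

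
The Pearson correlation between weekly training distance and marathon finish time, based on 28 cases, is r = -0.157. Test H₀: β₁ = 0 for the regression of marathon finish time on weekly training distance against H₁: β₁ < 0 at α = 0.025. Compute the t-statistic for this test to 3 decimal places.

t = r·√(n − 2)/√(1 − r²) = -0.157·√26/√0.975351 = -0.811.
df = n − 2 = 26.
One-sided p ≈ 0.2125, which is ≥ 0.025, so fail to reject H₀.
The data do not give significant evidence of a linear association between weekly training distance and marathon finish time.

t = -0.811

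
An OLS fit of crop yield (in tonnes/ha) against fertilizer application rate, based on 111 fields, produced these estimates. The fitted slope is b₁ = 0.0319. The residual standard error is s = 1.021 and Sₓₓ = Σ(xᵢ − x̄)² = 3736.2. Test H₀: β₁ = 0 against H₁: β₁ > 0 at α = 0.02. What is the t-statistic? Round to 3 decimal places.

SE(b₁) = s/√Sₓₓ = 1.021/√3736.2 = 0.0167036.
t = 0.0319 / 0.0167036 = 1.910.
df = n − 2 = 109.
One-sided p ≈ 0.0294, which is ≥ 0.02, so fail to reject H₀.
The data do not give significant evidence that the true slope on fertilizer application rate is positive.

t = 1.910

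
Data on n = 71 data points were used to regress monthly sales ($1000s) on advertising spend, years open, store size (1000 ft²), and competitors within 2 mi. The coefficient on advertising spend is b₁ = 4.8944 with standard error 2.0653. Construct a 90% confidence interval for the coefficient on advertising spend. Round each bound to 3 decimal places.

(1.449, 8.340)

df = n − k − 1 = 71 − 4 − 1 = 66.
t* = t_{0.05, 66} = 1.668271.
Margin = t* × SE = 1.668271 × 2.0653 = 3.44548.
CI: 4.8944 ± 3.44548 → (1.449, 8.340).
With 90% confidence, each one-unit increase in advertising spend is associated with a change of between 1.449 and 8.340 $1000s in monthly sales, holding the other predictors fixed.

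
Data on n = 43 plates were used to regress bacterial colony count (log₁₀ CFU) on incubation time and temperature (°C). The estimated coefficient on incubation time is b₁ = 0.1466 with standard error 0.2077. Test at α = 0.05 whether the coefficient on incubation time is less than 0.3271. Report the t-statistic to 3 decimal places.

H₀: β₁ = 0.3271 vs H₁: β₁ < 0.3271.
t = (b₁ − β₁⁰)/SE = (0.1466 − 0.3271) / 0.2077 = -0.869.
df = n − k − 1 = 43 − 2 − 1 = 40.
One-sided p ≈ 0.1950, which is ≥ 0.05, so fail to reject H₀.
The data do not give significant evidence that the true slope on incubation time is below 0.3271 log₁₀ CFU per unit, holding the other predictors fixed.

t = -0.869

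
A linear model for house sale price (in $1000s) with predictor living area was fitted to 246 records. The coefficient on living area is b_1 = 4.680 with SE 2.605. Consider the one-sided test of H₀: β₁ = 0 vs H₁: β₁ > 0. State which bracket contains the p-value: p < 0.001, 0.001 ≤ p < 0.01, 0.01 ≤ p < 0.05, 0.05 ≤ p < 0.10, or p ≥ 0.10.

t = 4.680 / 2.605 = 1.797.
df = n − 2 = 246 − 2 = 244.
One-sided p = P(T_{244} > t) ≈ 0.0368.
So 0.01 ≤ p < 0.05.

0.01 ≤ p < 0.05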